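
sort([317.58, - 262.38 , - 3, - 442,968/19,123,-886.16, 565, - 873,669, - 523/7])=[ - 886.16,-873,  -  442,-262.38, - 523/7 , - 3 , 968/19, 123,317.58, 565,669]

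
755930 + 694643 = 1450573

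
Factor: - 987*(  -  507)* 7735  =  3870663615 = 3^2*5^1*7^2*13^3*17^1*47^1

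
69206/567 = 122  +  32/567 = 122.06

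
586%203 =180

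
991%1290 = 991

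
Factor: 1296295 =5^1*7^2*11^1*13^1 * 37^1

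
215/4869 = 215/4869 = 0.04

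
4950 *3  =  14850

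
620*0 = 0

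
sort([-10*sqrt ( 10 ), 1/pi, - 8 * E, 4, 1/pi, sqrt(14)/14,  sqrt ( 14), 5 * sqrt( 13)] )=[ - 10 * sqrt( 10),  -  8*E, sqrt(14 )/14, 1/pi,1/pi, sqrt( 14), 4, 5 * sqrt(13) ]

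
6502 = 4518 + 1984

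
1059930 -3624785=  - 2564855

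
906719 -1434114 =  - 527395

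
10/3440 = 1/344 = 0.00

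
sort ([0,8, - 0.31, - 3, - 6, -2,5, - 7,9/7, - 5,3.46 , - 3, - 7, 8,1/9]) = [ - 7, - 7, - 6,-5, - 3, - 3, - 2,- 0.31,0,1/9,9/7, 3.46,5,  8,8 ]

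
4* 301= 1204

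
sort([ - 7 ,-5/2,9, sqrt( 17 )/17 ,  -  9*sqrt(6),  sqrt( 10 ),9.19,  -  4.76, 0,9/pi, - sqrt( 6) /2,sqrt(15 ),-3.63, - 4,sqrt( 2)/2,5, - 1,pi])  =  [ - 9*sqrt(6 ), - 7,- 4.76,  -  4, - 3.63, - 5/2,  -  sqrt( 6) /2, - 1, 0,sqrt( 17 ) /17, sqrt(2 ) /2, 9/pi , pi, sqrt( 10),sqrt ( 15 ), 5 , 9,9.19 ]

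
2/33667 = 2/33667= 0.00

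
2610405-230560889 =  - 227950484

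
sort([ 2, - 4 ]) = [ - 4, 2]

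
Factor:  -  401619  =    -  3^1*133873^1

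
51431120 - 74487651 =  - 23056531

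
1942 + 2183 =4125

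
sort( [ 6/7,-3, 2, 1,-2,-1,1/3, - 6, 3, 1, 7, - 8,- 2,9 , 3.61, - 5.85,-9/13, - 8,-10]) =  [- 10 , - 8, - 8 , - 6, - 5.85 , - 3, - 2 , - 2, - 1, - 9/13, 1/3 , 6/7,  1, 1,2,  3,  3.61, 7, 9] 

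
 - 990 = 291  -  1281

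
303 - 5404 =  - 5101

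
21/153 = 7/51 = 0.14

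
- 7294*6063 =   -  44223522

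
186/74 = 2 + 19/37  =  2.51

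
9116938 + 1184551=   10301489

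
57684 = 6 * 9614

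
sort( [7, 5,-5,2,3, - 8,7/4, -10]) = [ - 10,  -  8, - 5,7/4,2 , 3,5 , 7 ]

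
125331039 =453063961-327732922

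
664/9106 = 332/4553 = 0.07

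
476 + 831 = 1307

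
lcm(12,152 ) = 456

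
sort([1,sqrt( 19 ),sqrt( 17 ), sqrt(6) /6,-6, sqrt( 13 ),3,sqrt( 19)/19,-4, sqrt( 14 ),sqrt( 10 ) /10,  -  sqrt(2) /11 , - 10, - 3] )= [ - 10,-6,-4, - 3, - sqrt( 2 ) /11, sqrt( 19 ) /19,sqrt( 10 ) /10, sqrt( 6 ) /6,1, 3,sqrt( 13 ),sqrt( 14 ),sqrt(17 ), sqrt(19)]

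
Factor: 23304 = 2^3*3^1*971^1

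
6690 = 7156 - 466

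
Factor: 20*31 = 620 = 2^2*5^1*31^1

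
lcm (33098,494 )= 33098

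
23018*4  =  92072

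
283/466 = 283/466 = 0.61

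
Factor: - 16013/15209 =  - 227^ ( - 1)*239^1= - 239/227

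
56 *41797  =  2340632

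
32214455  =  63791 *505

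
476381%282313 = 194068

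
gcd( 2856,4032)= 168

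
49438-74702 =  -  25264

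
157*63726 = 10004982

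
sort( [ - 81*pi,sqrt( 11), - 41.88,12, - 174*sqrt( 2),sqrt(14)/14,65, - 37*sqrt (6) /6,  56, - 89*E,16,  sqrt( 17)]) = [ - 81*pi, - 174 * sqrt (2) , - 89*E, - 41.88, - 37 * sqrt(6)/6,  sqrt( 14)/14, sqrt( 11), sqrt(17),12, 16, 56,65] 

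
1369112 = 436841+932271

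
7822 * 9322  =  72916684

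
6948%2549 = 1850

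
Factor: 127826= 2^1*63913^1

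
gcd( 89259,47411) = 1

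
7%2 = 1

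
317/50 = 6 + 17/50 = 6.34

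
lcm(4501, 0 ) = 0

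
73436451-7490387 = 65946064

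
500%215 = 70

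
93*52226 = 4857018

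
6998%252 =194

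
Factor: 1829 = 31^1 * 59^1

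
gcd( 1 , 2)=1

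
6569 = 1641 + 4928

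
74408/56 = 9301/7 = 1328.71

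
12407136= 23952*518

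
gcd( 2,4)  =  2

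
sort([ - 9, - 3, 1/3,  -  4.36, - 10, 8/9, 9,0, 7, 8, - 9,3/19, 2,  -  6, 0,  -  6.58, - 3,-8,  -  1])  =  [-10,-9, - 9, - 8, - 6.58, - 6, - 4.36, - 3, - 3, - 1 , 0, 0,3/19, 1/3, 8/9, 2,7,  8, 9] 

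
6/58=3/29 = 0.10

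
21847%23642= 21847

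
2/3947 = 2/3947 = 0.00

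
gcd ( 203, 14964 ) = 29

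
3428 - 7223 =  - 3795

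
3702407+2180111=5882518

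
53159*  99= 5262741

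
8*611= 4888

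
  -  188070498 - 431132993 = -619203491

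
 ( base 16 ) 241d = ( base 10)9245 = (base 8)22035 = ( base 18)1a9b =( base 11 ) 6A45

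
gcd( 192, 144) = 48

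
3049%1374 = 301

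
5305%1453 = 946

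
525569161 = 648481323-122912162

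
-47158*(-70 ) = 3301060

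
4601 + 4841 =9442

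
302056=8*37757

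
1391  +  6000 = 7391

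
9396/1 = 9396 = 9396.00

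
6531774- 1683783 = 4847991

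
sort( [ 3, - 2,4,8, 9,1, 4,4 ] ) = [  -  2,1,3,4, 4,4,8 , 9 ]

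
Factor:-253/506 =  - 2^( - 1) = - 1/2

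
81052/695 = 81052/695= 116.62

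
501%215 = 71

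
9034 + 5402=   14436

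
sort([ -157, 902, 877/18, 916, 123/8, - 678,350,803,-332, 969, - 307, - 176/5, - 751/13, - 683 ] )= [ - 683, - 678,-332,-307, - 157, - 751/13, - 176/5, 123/8, 877/18, 350,  803, 902, 916 , 969 ]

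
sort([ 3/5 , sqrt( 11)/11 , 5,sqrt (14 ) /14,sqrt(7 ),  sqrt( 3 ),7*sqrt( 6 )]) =[ sqrt( 14)/14,sqrt(11 )/11,3/5,sqrt (3),sqrt(7),5,7*sqrt( 6)]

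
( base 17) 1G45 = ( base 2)10010110001010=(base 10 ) 9610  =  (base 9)14157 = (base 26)E5G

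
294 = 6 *49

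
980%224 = 84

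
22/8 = 2 + 3/4 = 2.75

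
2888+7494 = 10382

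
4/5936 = 1/1484 = 0.00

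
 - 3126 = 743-3869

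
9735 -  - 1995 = 11730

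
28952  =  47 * 616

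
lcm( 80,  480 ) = 480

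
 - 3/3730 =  - 1+3727/3730 =-  0.00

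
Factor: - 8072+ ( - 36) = - 8108 = -  2^2*2027^1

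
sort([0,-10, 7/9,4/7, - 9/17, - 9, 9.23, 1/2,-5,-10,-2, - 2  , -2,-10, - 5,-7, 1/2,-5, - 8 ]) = [ - 10, - 10, - 10,  -  9, - 8, - 7 ,-5, -5,  -  5, -2,-2, - 2 ,  -  9/17, 0 , 1/2,1/2,4/7, 7/9,9.23] 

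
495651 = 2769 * 179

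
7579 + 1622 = 9201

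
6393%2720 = 953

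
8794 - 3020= 5774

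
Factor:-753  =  -3^1*251^1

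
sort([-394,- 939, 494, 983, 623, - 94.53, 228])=[ - 939,- 394,  -  94.53, 228,494, 623, 983] 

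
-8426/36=-4213/18=- 234.06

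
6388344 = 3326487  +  3061857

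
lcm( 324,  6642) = 13284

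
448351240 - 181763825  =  266587415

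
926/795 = 926/795 = 1.16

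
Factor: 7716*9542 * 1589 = 2^3*3^1 * 7^1*13^1 * 227^1*367^1*643^1=116991828408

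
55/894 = 55/894 = 0.06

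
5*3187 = 15935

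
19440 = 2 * 9720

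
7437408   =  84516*88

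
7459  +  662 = 8121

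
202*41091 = 8300382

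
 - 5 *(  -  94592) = 472960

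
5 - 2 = 3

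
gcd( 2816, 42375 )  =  1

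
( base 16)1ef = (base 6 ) 2143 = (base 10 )495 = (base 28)hj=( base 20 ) 14F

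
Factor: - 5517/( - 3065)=9/5 = 3^2*5^ ( - 1)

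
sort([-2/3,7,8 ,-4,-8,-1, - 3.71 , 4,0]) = [ - 8, - 4, -3.71, - 1, - 2/3,0,4,7,8]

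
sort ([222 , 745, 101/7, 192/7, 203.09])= [ 101/7 , 192/7, 203.09,222,745 ] 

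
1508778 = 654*2307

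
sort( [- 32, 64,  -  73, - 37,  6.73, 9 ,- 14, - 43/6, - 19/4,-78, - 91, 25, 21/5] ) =[ - 91, -78, - 73  ,-37 ,-32, - 14, - 43/6, -19/4 , 21/5 , 6.73, 9,25,64 ] 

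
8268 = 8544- 276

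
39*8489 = 331071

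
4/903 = 4/903 = 0.00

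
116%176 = 116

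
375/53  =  7 + 4/53 = 7.08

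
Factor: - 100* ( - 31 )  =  2^2*5^2*31^1 = 3100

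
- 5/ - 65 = 1/13 = 0.08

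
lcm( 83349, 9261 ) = 83349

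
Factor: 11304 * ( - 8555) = -2^3*3^2*5^1*29^1*59^1*157^1 = - 96705720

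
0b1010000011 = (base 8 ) 1203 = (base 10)643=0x283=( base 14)33D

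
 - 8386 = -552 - 7834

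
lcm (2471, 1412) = 9884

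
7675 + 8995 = 16670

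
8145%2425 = 870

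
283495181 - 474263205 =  - 190768024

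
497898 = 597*834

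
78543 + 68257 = 146800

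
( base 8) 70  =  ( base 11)51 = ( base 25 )26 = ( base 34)1M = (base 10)56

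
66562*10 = 665620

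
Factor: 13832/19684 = 26/37  =  2^1  *13^1*37^ ( - 1) 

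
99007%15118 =8299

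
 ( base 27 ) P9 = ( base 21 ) 1BC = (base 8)1254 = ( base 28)OC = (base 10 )684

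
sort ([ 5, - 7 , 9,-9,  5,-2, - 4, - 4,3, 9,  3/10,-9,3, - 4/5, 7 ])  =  [  -  9, - 9, - 7, - 4, - 4 , - 2 ,-4/5 , 3/10, 3, 3, 5, 5, 7,9,9] 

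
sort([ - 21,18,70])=[-21, 18,70 ] 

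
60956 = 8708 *7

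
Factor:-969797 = -969797^1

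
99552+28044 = 127596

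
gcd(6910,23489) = 1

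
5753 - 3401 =2352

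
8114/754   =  4057/377 = 10.76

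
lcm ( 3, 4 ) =12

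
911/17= 911/17 = 53.59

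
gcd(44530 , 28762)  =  146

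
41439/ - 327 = - 127+30/109 = -126.72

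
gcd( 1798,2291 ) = 29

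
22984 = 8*2873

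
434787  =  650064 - 215277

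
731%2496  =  731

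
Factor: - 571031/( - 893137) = 7^( - 1)*127591^( - 1)*571031^1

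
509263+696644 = 1205907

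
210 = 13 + 197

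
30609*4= 122436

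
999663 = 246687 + 752976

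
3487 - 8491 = -5004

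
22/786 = 11/393 = 0.03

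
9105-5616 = 3489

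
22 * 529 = 11638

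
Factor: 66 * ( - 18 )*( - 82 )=97416  =  2^3*3^3*11^1 * 41^1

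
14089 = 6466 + 7623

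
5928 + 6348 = 12276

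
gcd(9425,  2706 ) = 1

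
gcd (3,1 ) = 1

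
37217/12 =37217/12= 3101.42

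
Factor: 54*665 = 2^1* 3^3*5^1*7^1 *19^1 = 35910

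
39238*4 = 156952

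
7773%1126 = 1017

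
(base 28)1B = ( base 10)39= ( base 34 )15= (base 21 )1I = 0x27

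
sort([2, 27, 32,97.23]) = [ 2,  27, 32, 97.23]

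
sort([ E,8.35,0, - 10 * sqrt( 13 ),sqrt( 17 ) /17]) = [ - 10*sqrt( 13), 0,sqrt( 17)/17,E, 8.35]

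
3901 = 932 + 2969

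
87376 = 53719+33657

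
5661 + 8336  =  13997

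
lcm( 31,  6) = 186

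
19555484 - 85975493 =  - 66420009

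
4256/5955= 4256/5955= 0.71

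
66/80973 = 22/26991 = 0.00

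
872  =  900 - 28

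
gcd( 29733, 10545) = 3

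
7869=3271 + 4598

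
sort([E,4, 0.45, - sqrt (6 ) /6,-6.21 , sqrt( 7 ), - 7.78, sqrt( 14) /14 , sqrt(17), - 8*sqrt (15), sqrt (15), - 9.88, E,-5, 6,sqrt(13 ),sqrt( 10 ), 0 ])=[  -  8* sqrt( 15), - 9.88, - 7.78, - 6.21,-5, -sqrt( 6)/6,  0, sqrt( 14)/14, 0.45, sqrt( 7 ), E, E,sqrt(10 ), sqrt(13), sqrt( 15), 4,sqrt( 17) , 6]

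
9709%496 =285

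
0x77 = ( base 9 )142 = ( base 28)47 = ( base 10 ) 119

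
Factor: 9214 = 2^1 * 17^1*271^1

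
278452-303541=-25089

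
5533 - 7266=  - 1733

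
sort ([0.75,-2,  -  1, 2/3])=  [-2,  -  1, 2/3,0.75 ]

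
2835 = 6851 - 4016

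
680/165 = 136/33 = 4.12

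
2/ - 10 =-1 + 4/5 = - 0.20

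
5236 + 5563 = 10799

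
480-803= - 323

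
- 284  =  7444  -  7728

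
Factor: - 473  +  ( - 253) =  - 726 = - 2^1*3^1 * 11^2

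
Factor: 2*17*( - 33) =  - 1122 = - 2^1*3^1 * 11^1*17^1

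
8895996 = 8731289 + 164707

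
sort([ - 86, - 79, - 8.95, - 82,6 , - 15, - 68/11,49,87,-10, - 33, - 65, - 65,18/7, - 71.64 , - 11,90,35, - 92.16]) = [-92.16, - 86, - 82,-79, - 71.64, - 65, - 65, - 33,- 15, - 11, - 10, - 8.95, - 68/11,18/7, 6,35, 49,87,90] 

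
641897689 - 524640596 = 117257093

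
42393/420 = 14131/140=100.94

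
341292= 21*16252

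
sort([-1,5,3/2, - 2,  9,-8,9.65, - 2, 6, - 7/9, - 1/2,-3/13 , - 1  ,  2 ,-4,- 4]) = [ - 8,- 4, - 4,- 2,  -  2,- 1, - 1, - 7/9 , - 1/2, - 3/13,3/2,2,5,6,9,9.65 ] 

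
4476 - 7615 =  - 3139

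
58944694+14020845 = 72965539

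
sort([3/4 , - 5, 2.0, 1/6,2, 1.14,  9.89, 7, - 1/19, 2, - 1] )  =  [ - 5, - 1, - 1/19, 1/6,3/4,1.14, 2.0, 2,2,7 , 9.89]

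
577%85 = 67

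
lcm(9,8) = 72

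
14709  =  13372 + 1337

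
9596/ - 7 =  - 9596/7 =- 1370.86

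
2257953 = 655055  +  1602898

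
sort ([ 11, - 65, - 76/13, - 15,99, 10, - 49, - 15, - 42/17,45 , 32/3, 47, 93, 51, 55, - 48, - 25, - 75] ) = [ - 75, - 65,  -  49 , - 48,-25, - 15, -15, - 76/13, - 42/17 , 10 , 32/3 , 11  ,  45 , 47,51, 55 , 93, 99] 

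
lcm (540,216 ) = 1080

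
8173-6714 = 1459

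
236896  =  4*59224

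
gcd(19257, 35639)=1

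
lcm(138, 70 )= 4830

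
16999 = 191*89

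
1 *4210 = 4210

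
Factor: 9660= 2^2*3^1*5^1*7^1*23^1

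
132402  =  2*66201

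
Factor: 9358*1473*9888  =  2^6 * 3^2*103^1*491^1*4679^1 = 136299494592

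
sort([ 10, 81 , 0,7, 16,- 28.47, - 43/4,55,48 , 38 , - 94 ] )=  [ - 94, - 28.47 , - 43/4,0,7,10,16,38, 48 , 55, 81 ]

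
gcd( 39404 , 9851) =9851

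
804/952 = 201/238 = 0.84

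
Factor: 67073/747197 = 11^(- 1)*67073^1*67927^(-1 ) 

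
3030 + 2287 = 5317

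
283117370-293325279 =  - 10207909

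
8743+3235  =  11978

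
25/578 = 25/578 = 0.04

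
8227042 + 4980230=13207272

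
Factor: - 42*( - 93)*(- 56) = - 218736 = -2^4 * 3^2*7^2*31^1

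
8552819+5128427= 13681246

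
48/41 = 1 + 7/41 = 1.17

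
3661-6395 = - 2734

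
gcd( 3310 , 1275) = 5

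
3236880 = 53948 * 60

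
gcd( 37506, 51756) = 114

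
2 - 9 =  - 7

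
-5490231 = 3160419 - 8650650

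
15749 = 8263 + 7486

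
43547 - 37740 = 5807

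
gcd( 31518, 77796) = 18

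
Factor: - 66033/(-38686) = 99/58=2^( - 1) * 3^2*11^1*29^( - 1)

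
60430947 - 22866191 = 37564756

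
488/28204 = 122/7051 = 0.02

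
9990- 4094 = 5896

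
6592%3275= 42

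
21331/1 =21331=21331.00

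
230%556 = 230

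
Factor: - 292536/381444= - 2^1*3^1*7^( - 1 )*17^1 * 19^( - 1) = - 102/133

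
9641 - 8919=722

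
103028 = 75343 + 27685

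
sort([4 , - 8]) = [ - 8, 4 ]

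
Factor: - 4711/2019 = -3^( - 1)*7^1 = -7/3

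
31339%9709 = 2212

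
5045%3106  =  1939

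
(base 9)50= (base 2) 101101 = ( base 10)45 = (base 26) 1j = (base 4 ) 231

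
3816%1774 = 268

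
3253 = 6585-3332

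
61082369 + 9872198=70954567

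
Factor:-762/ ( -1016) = 2^( - 2 )* 3^1 = 3/4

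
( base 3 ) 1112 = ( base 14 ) 2D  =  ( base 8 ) 51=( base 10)41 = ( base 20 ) 21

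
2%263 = 2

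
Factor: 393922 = 2^1*196961^1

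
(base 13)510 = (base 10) 858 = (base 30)si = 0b1101011010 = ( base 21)1ji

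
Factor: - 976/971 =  - 2^4*61^1* 971^(-1) 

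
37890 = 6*6315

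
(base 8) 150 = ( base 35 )2y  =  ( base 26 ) 40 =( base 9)125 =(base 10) 104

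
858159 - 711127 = 147032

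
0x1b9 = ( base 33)dc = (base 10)441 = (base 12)309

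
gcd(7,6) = 1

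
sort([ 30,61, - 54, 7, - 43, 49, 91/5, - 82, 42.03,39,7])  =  [ - 82, - 54, - 43,7,7, 91/5,30,  39,42.03, 49,61]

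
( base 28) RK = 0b1100001000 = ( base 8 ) 1410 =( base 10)776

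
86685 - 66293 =20392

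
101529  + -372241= - 270712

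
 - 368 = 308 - 676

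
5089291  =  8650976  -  3561685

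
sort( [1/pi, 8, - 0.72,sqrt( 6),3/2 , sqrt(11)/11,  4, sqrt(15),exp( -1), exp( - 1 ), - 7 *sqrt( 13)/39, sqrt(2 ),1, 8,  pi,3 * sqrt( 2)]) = [  -  0.72, - 7 * sqrt(13)/39,sqrt(11) /11, 1/pi, exp( - 1),exp(  -  1), 1,sqrt( 2), 3/2 , sqrt(6),pi,sqrt( 15 ), 4,3*sqrt( 2), 8, 8]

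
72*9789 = 704808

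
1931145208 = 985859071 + 945286137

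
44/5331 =44/5331 = 0.01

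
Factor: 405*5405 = 3^4*5^2 * 23^1*47^1 = 2189025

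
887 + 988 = 1875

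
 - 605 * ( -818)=494890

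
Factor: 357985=5^1*71597^1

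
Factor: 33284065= 5^1*617^1*10789^1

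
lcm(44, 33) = 132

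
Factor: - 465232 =-2^4*29077^1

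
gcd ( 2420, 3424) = 4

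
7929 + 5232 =13161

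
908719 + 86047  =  994766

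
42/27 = 14/9 = 1.56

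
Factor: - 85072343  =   - 151^1* 383^1* 1471^1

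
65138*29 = 1889002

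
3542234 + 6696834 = 10239068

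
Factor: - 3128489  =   - 7^1 * 13^1 * 31^1 * 1109^1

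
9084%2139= 528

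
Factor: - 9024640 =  - 2^7*5^1*59^1*239^1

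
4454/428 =10  +  87/214 = 10.41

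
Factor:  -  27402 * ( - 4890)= 2^2*3^2*5^1*163^1*4567^1 = 133995780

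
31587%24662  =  6925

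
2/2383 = 2/2383= 0.00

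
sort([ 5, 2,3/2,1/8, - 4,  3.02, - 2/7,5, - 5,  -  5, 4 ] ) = [ - 5,- 5 , - 4, - 2/7,1/8,3/2,2,  3.02,4,5,  5]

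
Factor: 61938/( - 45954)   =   - 23^(-1)*31^1 = -31/23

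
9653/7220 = 9653/7220 =1.34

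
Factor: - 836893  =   - 17^1*19^1*2591^1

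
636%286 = 64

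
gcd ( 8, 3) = 1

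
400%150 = 100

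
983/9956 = 983/9956 = 0.10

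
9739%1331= 422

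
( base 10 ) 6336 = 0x18C0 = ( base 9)8620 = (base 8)14300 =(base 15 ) 1D26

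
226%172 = 54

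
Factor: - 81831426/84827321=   -  2^1 *3^1*71^(  -  1) * 349^1*39079^1*1194751^( - 1 ) 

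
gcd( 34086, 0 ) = 34086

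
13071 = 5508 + 7563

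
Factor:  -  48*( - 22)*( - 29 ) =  - 30624 = - 2^5 * 3^1*11^1*29^1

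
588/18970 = 42/1355 = 0.03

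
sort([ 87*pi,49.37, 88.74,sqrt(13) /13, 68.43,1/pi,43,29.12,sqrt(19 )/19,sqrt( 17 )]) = [sqrt( 19)/19 , sqrt( 13 ) /13,1/pi,sqrt (17), 29.12, 43,49.37,68.43,88.74 , 87*pi] 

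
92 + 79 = 171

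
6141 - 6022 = 119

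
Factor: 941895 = 3^3*5^1 * 6977^1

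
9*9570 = 86130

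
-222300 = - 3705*60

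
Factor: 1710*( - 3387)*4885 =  - 2^1*3^3 *5^2*19^1 * 977^1*1129^1 = - 28292796450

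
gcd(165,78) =3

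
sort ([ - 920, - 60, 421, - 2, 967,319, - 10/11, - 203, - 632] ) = [ - 920, - 632, - 203, - 60, - 2, - 10/11, 319,421,  967 ]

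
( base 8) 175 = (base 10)125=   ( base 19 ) 6B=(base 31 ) 41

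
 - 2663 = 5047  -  7710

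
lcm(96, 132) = 1056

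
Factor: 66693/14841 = 3^( - 1 )*11^1*17^(-1) * 43^1* 47^1*97^(-1) =22231/4947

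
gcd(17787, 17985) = 33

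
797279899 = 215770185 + 581509714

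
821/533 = 1 + 288/533 = 1.54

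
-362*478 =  - 173036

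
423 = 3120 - 2697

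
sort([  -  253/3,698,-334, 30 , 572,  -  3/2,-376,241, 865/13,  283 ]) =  [ - 376 ,  -  334, - 253/3,  -  3/2, 30 , 865/13,241,  283,572,698]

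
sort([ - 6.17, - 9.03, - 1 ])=[ - 9.03, - 6.17, - 1]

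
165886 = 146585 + 19301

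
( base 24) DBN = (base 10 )7775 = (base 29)973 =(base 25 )cb0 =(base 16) 1e5f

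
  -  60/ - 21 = 20/7 = 2.86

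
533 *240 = 127920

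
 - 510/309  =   - 2 + 36/103 = -1.65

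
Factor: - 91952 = -2^4*7^1*821^1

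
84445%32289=19867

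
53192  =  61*872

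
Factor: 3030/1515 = 2^1  =  2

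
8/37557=8/37557= 0.00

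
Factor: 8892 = 2^2 * 3^2*13^1 * 19^1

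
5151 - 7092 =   -  1941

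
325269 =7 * 46467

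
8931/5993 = 687/461 = 1.49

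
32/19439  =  32/19439= 0.00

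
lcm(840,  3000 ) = 21000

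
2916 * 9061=26421876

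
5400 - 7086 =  - 1686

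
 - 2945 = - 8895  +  5950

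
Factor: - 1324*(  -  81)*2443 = 2^2*3^4* 7^1 * 331^1*349^1  =  261997092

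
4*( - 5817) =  - 23268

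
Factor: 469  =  7^1*67^1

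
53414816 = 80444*664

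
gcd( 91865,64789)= 967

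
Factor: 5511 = 3^1*11^1 * 167^1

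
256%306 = 256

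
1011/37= 1011/37=27.32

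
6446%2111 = 113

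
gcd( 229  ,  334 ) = 1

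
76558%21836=11050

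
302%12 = 2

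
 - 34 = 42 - 76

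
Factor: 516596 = 2^2 * 17^1 * 71^1 * 107^1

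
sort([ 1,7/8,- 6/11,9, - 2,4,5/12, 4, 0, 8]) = [ - 2, - 6/11, 0 , 5/12,7/8, 1, 4  ,  4, 8, 9 ]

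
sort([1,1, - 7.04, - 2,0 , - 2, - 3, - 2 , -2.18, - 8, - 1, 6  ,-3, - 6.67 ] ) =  [ - 8, - 7.04,  -  6.67, - 3, -3, - 2.18, - 2, - 2, - 2,-1, 0, 1,1, 6 ] 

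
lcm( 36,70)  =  1260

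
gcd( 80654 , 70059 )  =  1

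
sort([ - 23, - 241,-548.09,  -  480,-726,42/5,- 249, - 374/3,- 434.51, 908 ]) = [ - 726,  -  548.09, - 480,  -  434.51,-249, - 241,-374/3,-23, 42/5, 908]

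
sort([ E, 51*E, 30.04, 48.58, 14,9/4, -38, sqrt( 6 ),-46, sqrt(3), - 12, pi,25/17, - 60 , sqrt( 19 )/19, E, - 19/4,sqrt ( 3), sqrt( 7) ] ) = [ - 60, - 46,-38, - 12, - 19/4,sqrt ( 19)/19,25/17, sqrt( 3), sqrt( 3 ),9/4,sqrt ( 6), sqrt(7 ),  E, E,pi,14,30.04, 48.58, 51 *E]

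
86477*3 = 259431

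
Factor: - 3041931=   -  3^1 * 89^1*11393^1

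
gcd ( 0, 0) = 0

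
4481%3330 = 1151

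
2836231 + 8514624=11350855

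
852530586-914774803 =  - 62244217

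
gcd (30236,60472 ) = 30236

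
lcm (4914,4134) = 260442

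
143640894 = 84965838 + 58675056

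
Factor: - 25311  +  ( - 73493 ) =-98804=- 2^2 * 17^1*1453^1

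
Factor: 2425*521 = 1263425 = 5^2*97^1*521^1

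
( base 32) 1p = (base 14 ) 41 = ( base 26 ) 25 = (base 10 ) 57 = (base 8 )71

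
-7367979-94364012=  - 101731991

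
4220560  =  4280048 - 59488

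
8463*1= 8463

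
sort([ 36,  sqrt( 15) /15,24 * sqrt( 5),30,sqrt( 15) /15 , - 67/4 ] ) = [ - 67/4, sqrt( 15) /15,sqrt (15 ) /15,30,36, 24*sqrt( 5 )]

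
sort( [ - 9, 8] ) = [-9, 8 ]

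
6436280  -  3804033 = 2632247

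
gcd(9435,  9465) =15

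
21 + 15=36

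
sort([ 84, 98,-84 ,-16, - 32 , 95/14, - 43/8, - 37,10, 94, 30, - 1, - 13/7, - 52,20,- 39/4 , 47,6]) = [ - 84, - 52, - 37, - 32,  -  16, - 39/4, - 43/8, - 13/7, - 1,  6, 95/14,10,20, 30, 47, 84, 94, 98]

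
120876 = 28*4317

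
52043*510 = 26541930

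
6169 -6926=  - 757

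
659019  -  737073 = -78054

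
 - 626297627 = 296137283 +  - 922434910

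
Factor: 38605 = 5^1*7^1*1103^1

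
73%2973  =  73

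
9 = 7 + 2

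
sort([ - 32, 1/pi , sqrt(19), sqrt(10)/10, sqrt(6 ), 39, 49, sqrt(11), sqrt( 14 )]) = [ - 32, sqrt( 10 )/10,1/pi, sqrt(6 ),  sqrt(11 ),sqrt(14 ),sqrt( 19 ),39, 49 ] 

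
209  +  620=829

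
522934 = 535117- 12183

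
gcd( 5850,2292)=6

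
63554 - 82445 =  - 18891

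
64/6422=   32/3211 = 0.01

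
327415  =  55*5953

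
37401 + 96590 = 133991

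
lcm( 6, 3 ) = 6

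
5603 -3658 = 1945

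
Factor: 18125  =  5^4*29^1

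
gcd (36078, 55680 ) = 6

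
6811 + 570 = 7381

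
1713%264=129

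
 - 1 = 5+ - 6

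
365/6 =60+5/6 = 60.83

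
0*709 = 0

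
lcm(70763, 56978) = 4387306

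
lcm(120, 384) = 1920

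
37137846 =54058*687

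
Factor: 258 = 2^1*3^1*43^1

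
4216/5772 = 1054/1443 = 0.73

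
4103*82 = 336446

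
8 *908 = 7264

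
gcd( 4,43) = 1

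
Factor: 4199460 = 2^2*3^1 * 5^1*69991^1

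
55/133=55/133 = 0.41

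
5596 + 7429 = 13025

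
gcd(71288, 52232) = 8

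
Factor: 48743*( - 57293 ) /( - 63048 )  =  2^(-3)*3^(- 1 )*23^1*37^( -1)*47^1*53^1*71^( - 1) * 79^1*617^1=2792632699/63048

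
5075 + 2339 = 7414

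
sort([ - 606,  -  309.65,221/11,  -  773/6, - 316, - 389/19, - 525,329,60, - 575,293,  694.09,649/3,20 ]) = [ - 606, - 575,  -  525, - 316, - 309.65, -773/6,- 389/19 , 20,221/11,60,649/3, 293,329,694.09 ] 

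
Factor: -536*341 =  - 2^3*11^1*31^1 *67^1 = - 182776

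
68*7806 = 530808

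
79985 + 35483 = 115468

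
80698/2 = 40349=40349.00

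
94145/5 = 18829 = 18829.00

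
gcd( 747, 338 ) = 1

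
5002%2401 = 200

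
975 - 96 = 879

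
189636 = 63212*3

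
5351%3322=2029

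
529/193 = 529/193 = 2.74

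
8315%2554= 653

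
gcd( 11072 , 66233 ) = 1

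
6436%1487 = 488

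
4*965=3860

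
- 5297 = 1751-7048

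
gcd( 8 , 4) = 4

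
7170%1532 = 1042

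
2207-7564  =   - 5357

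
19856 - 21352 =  - 1496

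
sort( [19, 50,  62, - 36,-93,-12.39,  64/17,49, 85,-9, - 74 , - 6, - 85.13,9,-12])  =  [ - 93, - 85.13, - 74,-36, - 12.39, - 12, - 9,-6, 64/17, 9 , 19 , 49, 50,62,  85] 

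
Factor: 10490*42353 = 2^1*5^1*41^1* 1033^1*1049^1 = 444282970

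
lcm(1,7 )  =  7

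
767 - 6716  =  -5949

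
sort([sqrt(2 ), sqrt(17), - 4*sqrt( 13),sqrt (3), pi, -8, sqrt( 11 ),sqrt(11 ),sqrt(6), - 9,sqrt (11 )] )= [-4*sqrt(13), - 9,  -  8,sqrt (2 ),sqrt( 3 ),  sqrt( 6), pi, sqrt(11 ), sqrt(11), sqrt(11 ),sqrt(17 )]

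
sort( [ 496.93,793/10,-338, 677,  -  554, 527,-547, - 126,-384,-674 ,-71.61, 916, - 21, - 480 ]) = [ - 674, - 554, - 547, - 480,-384, - 338,-126, - 71.61, - 21, 793/10,  496.93,  527,677, 916]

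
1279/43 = 29 + 32/43 = 29.74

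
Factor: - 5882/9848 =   -  2941/4924 = -  2^( - 2)*17^1 * 173^1*1231^( - 1 )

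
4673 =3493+1180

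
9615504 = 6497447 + 3118057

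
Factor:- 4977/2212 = -9/4 = - 2^(  -  2)*3^2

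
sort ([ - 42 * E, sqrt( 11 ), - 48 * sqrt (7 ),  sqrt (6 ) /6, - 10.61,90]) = [ - 48*sqrt ( 7 ) , - 42* E, - 10.61, sqrt( 6 )/6,sqrt( 11), 90]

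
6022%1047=787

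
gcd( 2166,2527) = 361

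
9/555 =3/185 = 0.02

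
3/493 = 3/493 = 0.01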